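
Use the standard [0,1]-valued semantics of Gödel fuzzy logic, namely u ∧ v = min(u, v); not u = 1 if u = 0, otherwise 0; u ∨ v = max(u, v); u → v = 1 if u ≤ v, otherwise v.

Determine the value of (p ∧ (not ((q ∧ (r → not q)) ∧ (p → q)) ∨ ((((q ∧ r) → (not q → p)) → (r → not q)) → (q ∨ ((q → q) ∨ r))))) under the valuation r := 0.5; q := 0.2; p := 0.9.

0.90

not q: Gödel ¬ of 0.2 = 0 (operand ≠ 0)
(r → not q): 0.5 > 0, so result = 0
(q ∧ (r → not q)) = min(0.2, 0) = 0
(p → q): 0.9 > 0.2, so result = 0.2
((q ∧ (r → not q)) ∧ (p → q)) = min(0, 0.2) = 0
not ((q ∧ (r → not q)) ∧ (p → q)): Gödel ¬ of 0 = 1 (operand is 0)
(q ∧ r) = min(0.2, 0.5) = 0.2
not q: Gödel ¬ of 0.2 = 0 (operand ≠ 0)
(not q → p): 0 ≤ 0.9, so result = 1
((q ∧ r) → (not q → p)): 0.2 ≤ 1, so result = 1
not q: Gödel ¬ of 0.2 = 0 (operand ≠ 0)
(r → not q): 0.5 > 0, so result = 0
(((q ∧ r) → (not q → p)) → (r → not q)): 1 > 0, so result = 0
(q → q): 0.2 ≤ 0.2, so result = 1
((q → q) ∨ r) = max(1, 0.5) = 1
(q ∨ ((q → q) ∨ r)) = max(0.2, 1) = 1
((((q ∧ r) → (not q → p)) → (r → not q)) → (q ∨ ((q → q) ∨ r))): 0 ≤ 1, so result = 1
(not ((q ∧ (r → not q)) ∧ (p → q)) ∨ ((((q ∧ r) → (not q → p)) → (r → not q)) → (q ∨ ((q → q) ∨ r)))) = max(1, 1) = 1
(p ∧ (not ((q ∧ (r → not q)) ∧ (p → q)) ∨ ((((q ∧ r) → (not q → p)) → (r → not q)) → (q ∨ ((q → q) ∨ r))))) = min(0.9, 1) = 0.9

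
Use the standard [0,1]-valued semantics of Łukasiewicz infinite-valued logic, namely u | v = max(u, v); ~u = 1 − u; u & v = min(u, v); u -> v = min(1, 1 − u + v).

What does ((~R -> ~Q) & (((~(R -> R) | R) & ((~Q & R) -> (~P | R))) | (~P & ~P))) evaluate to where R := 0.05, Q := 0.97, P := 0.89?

~R: Łukasiewicz ¬ gives 1 − 0.05 = 0.95
~Q: Łukasiewicz ¬ gives 1 − 0.97 = 0.03
(~R -> ~Q): min(1, 1 − 0.95 + 0.03) = 0.08
(R -> R): min(1, 1 − 0.05 + 0.05) = 1
~(R -> R): Łukasiewicz ¬ gives 1 − 1 = 0
(~(R -> R) | R) = max(0, 0.05) = 0.05
~Q: Łukasiewicz ¬ gives 1 − 0.97 = 0.03
(~Q & R) = min(0.03, 0.05) = 0.03
~P: Łukasiewicz ¬ gives 1 − 0.89 = 0.11
(~P | R) = max(0.11, 0.05) = 0.11
((~Q & R) -> (~P | R)): min(1, 1 − 0.03 + 0.11) = 1
((~(R -> R) | R) & ((~Q & R) -> (~P | R))) = min(0.05, 1) = 0.05
~P: Łukasiewicz ¬ gives 1 − 0.89 = 0.11
~P: Łukasiewicz ¬ gives 1 − 0.89 = 0.11
(~P & ~P) = min(0.11, 0.11) = 0.11
(((~(R -> R) | R) & ((~Q & R) -> (~P | R))) | (~P & ~P)) = max(0.05, 0.11) = 0.11
((~R -> ~Q) & (((~(R -> R) | R) & ((~Q & R) -> (~P | R))) | (~P & ~P))) = min(0.08, 0.11) = 0.08

0.08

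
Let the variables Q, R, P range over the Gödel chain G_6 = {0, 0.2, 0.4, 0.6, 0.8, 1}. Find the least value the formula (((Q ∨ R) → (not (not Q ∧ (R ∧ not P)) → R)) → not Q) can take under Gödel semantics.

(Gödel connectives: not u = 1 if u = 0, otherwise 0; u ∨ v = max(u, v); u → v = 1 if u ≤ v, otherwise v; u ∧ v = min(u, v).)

The minimum is attained at Q = 0.2, R = 0.2, P = 0:
  (Q ∨ R) = max(0.2, 0.2) = 0.2
  not Q: Gödel ¬ of 0.2 = 0 (operand ≠ 0)
  not P: Gödel ¬ of 0 = 1 (operand is 0)
  (R ∧ not P) = min(0.2, 1) = 0.2
  (not Q ∧ (R ∧ not P)) = min(0, 0.2) = 0
  not (not Q ∧ (R ∧ not P)): Gödel ¬ of 0 = 1 (operand is 0)
  (not (not Q ∧ (R ∧ not P)) → R): 1 > 0.2, so result = 0.2
  ((Q ∨ R) → (not (not Q ∧ (R ∧ not P)) → R)): 0.2 ≤ 0.2, so result = 1
  not Q: Gödel ¬ of 0.2 = 0 (operand ≠ 0)
  (((Q ∨ R) → (not (not Q ∧ (R ∧ not P)) → R)) → not Q): 1 > 0, so result = 0
Checking all 216 assignments confirms none give a value below 0.00.

0.00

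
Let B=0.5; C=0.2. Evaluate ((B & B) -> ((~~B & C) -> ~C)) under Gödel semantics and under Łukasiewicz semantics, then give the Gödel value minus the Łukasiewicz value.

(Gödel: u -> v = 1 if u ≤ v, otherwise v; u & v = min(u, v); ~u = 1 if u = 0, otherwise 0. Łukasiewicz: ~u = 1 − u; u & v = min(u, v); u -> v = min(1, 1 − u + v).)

-1.00

Gödel evaluation:
  (B & B) = min(0.5, 0.5) = 0.5
  ~B: Gödel ¬ of 0.5 = 0 (operand ≠ 0)
  ~~B: Gödel ¬ of 0 = 1 (operand is 0)
  (~~B & C) = min(1, 0.2) = 0.2
  ~C: Gödel ¬ of 0.2 = 0 (operand ≠ 0)
  ((~~B & C) -> ~C): 0.2 > 0, so result = 0
  ((B & B) -> ((~~B & C) -> ~C)): 0.5 > 0, so result = 0
  Gödel value = 0
Łukasiewicz evaluation:
  (B & B) = min(0.5, 0.5) = 0.5
  ~B: Łukasiewicz ¬ gives 1 − 0.5 = 0.5
  ~~B: Łukasiewicz ¬ gives 1 − 0.5 = 0.5
  (~~B & C) = min(0.5, 0.2) = 0.2
  ~C: Łukasiewicz ¬ gives 1 − 0.2 = 0.8
  ((~~B & C) -> ~C): min(1, 1 − 0.2 + 0.8) = 1
  ((B & B) -> ((~~B & C) -> ~C)): min(1, 1 − 0.5 + 1) = 1
  Łukasiewicz value = 1
Difference: 0 − 1 = -1.00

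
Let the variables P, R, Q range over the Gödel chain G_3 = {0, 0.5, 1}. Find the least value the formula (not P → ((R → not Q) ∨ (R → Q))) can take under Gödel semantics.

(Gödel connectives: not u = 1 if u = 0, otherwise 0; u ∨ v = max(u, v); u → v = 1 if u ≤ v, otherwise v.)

The minimum is attained at P = 0, R = 1, Q = 0.5:
  not P: Gödel ¬ of 0 = 1 (operand is 0)
  not Q: Gödel ¬ of 0.5 = 0 (operand ≠ 0)
  (R → not Q): 1 > 0, so result = 0
  (R → Q): 1 > 0.5, so result = 0.5
  ((R → not Q) ∨ (R → Q)) = max(0, 0.5) = 0.5
  (not P → ((R → not Q) ∨ (R → Q))): 1 > 0.5, so result = 0.5
Checking all 27 assignments confirms none give a value below 0.50.

0.50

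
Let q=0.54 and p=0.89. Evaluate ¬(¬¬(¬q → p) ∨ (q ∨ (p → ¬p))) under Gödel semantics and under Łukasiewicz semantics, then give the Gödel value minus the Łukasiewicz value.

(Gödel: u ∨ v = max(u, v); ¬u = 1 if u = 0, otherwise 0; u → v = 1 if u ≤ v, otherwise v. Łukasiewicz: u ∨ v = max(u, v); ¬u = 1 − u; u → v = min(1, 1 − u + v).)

Gödel evaluation:
  ¬q: Gödel ¬ of 0.54 = 0 (operand ≠ 0)
  (¬q → p): 0 ≤ 0.89, so result = 1
  ¬(¬q → p): Gödel ¬ of 1 = 0 (operand ≠ 0)
  ¬¬(¬q → p): Gödel ¬ of 0 = 1 (operand is 0)
  ¬p: Gödel ¬ of 0.89 = 0 (operand ≠ 0)
  (p → ¬p): 0.89 > 0, so result = 0
  (q ∨ (p → ¬p)) = max(0.54, 0) = 0.54
  (¬¬(¬q → p) ∨ (q ∨ (p → ¬p))) = max(1, 0.54) = 1
  ¬(¬¬(¬q → p) ∨ (q ∨ (p → ¬p))): Gödel ¬ of 1 = 0 (operand ≠ 0)
  Gödel value = 0
Łukasiewicz evaluation:
  ¬q: Łukasiewicz ¬ gives 1 − 0.54 = 0.46
  (¬q → p): min(1, 1 − 0.46 + 0.89) = 1
  ¬(¬q → p): Łukasiewicz ¬ gives 1 − 1 = 0
  ¬¬(¬q → p): Łukasiewicz ¬ gives 1 − 0 = 1
  ¬p: Łukasiewicz ¬ gives 1 − 0.89 = 0.11
  (p → ¬p): min(1, 1 − 0.89 + 0.11) = 0.22
  (q ∨ (p → ¬p)) = max(0.54, 0.22) = 0.54
  (¬¬(¬q → p) ∨ (q ∨ (p → ¬p))) = max(1, 0.54) = 1
  ¬(¬¬(¬q → p) ∨ (q ∨ (p → ¬p))): Łukasiewicz ¬ gives 1 − 1 = 0
  Łukasiewicz value = 0
Difference: 0 − 0 = 0.00

0.00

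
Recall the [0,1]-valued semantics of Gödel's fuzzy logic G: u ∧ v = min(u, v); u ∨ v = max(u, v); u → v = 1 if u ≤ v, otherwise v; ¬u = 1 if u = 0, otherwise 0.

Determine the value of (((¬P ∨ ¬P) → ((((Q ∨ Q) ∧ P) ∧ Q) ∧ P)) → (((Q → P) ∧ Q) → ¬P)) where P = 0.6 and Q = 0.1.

0.00

¬P: Gödel ¬ of 0.6 = 0 (operand ≠ 0)
¬P: Gödel ¬ of 0.6 = 0 (operand ≠ 0)
(¬P ∨ ¬P) = max(0, 0) = 0
(Q ∨ Q) = max(0.1, 0.1) = 0.1
((Q ∨ Q) ∧ P) = min(0.1, 0.6) = 0.1
(((Q ∨ Q) ∧ P) ∧ Q) = min(0.1, 0.1) = 0.1
((((Q ∨ Q) ∧ P) ∧ Q) ∧ P) = min(0.1, 0.6) = 0.1
((¬P ∨ ¬P) → ((((Q ∨ Q) ∧ P) ∧ Q) ∧ P)): 0 ≤ 0.1, so result = 1
(Q → P): 0.1 ≤ 0.6, so result = 1
((Q → P) ∧ Q) = min(1, 0.1) = 0.1
¬P: Gödel ¬ of 0.6 = 0 (operand ≠ 0)
(((Q → P) ∧ Q) → ¬P): 0.1 > 0, so result = 0
(((¬P ∨ ¬P) → ((((Q ∨ Q) ∧ P) ∧ Q) ∧ P)) → (((Q → P) ∧ Q) → ¬P)): 1 > 0, so result = 0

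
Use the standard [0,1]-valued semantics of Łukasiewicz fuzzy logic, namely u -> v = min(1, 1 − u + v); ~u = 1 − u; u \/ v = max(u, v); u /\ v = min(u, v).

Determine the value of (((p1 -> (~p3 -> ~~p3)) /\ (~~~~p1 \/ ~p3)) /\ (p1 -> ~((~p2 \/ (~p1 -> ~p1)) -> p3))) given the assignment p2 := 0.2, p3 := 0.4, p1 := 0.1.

~p3: Łukasiewicz ¬ gives 1 − 0.4 = 0.6
~p3: Łukasiewicz ¬ gives 1 − 0.4 = 0.6
~~p3: Łukasiewicz ¬ gives 1 − 0.6 = 0.4
(~p3 -> ~~p3): min(1, 1 − 0.6 + 0.4) = 0.8
(p1 -> (~p3 -> ~~p3)): min(1, 1 − 0.1 + 0.8) = 1
~p1: Łukasiewicz ¬ gives 1 − 0.1 = 0.9
~~p1: Łukasiewicz ¬ gives 1 − 0.9 = 0.1
~~~p1: Łukasiewicz ¬ gives 1 − 0.1 = 0.9
~~~~p1: Łukasiewicz ¬ gives 1 − 0.9 = 0.1
~p3: Łukasiewicz ¬ gives 1 − 0.4 = 0.6
(~~~~p1 \/ ~p3) = max(0.1, 0.6) = 0.6
((p1 -> (~p3 -> ~~p3)) /\ (~~~~p1 \/ ~p3)) = min(1, 0.6) = 0.6
~p2: Łukasiewicz ¬ gives 1 − 0.2 = 0.8
~p1: Łukasiewicz ¬ gives 1 − 0.1 = 0.9
~p1: Łukasiewicz ¬ gives 1 − 0.1 = 0.9
(~p1 -> ~p1): min(1, 1 − 0.9 + 0.9) = 1
(~p2 \/ (~p1 -> ~p1)) = max(0.8, 1) = 1
((~p2 \/ (~p1 -> ~p1)) -> p3): min(1, 1 − 1 + 0.4) = 0.4
~((~p2 \/ (~p1 -> ~p1)) -> p3): Łukasiewicz ¬ gives 1 − 0.4 = 0.6
(p1 -> ~((~p2 \/ (~p1 -> ~p1)) -> p3)): min(1, 1 − 0.1 + 0.6) = 1
(((p1 -> (~p3 -> ~~p3)) /\ (~~~~p1 \/ ~p3)) /\ (p1 -> ~((~p2 \/ (~p1 -> ~p1)) -> p3))) = min(0.6, 1) = 0.6

0.60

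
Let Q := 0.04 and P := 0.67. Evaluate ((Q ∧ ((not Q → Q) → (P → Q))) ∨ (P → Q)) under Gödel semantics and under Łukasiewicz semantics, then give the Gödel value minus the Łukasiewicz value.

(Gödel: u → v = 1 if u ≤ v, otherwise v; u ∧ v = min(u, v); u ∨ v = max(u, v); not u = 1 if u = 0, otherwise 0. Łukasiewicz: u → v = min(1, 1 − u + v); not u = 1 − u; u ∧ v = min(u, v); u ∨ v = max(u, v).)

-0.33

Gödel evaluation:
  not Q: Gödel ¬ of 0.04 = 0 (operand ≠ 0)
  (not Q → Q): 0 ≤ 0.04, so result = 1
  (P → Q): 0.67 > 0.04, so result = 0.04
  ((not Q → Q) → (P → Q)): 1 > 0.04, so result = 0.04
  (Q ∧ ((not Q → Q) → (P → Q))) = min(0.04, 0.04) = 0.04
  (P → Q): 0.67 > 0.04, so result = 0.04
  ((Q ∧ ((not Q → Q) → (P → Q))) ∨ (P → Q)) = max(0.04, 0.04) = 0.04
  Gödel value = 0.04
Łukasiewicz evaluation:
  not Q: Łukasiewicz ¬ gives 1 − 0.04 = 0.96
  (not Q → Q): min(1, 1 − 0.96 + 0.04) = 0.08
  (P → Q): min(1, 1 − 0.67 + 0.04) = 0.37
  ((not Q → Q) → (P → Q)): min(1, 1 − 0.08 + 0.37) = 1
  (Q ∧ ((not Q → Q) → (P → Q))) = min(0.04, 1) = 0.04
  (P → Q): min(1, 1 − 0.67 + 0.04) = 0.37
  ((Q ∧ ((not Q → Q) → (P → Q))) ∨ (P → Q)) = max(0.04, 0.37) = 0.37
  Łukasiewicz value = 0.37
Difference: 0.04 − 0.37 = -0.33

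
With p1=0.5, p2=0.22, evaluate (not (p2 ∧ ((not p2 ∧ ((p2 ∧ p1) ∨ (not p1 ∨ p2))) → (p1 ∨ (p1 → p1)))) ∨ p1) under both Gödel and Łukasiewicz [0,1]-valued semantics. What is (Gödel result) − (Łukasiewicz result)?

-0.28

Gödel evaluation:
  not p2: Gödel ¬ of 0.22 = 0 (operand ≠ 0)
  (p2 ∧ p1) = min(0.22, 0.5) = 0.22
  not p1: Gödel ¬ of 0.5 = 0 (operand ≠ 0)
  (not p1 ∨ p2) = max(0, 0.22) = 0.22
  ((p2 ∧ p1) ∨ (not p1 ∨ p2)) = max(0.22, 0.22) = 0.22
  (not p2 ∧ ((p2 ∧ p1) ∨ (not p1 ∨ p2))) = min(0, 0.22) = 0
  (p1 → p1): 0.5 ≤ 0.5, so result = 1
  (p1 ∨ (p1 → p1)) = max(0.5, 1) = 1
  ((not p2 ∧ ((p2 ∧ p1) ∨ (not p1 ∨ p2))) → (p1 ∨ (p1 → p1))): 0 ≤ 1, so result = 1
  (p2 ∧ ((not p2 ∧ ((p2 ∧ p1) ∨ (not p1 ∨ p2))) → (p1 ∨ (p1 → p1)))) = min(0.22, 1) = 0.22
  not (p2 ∧ ((not p2 ∧ ((p2 ∧ p1) ∨ (not p1 ∨ p2))) → (p1 ∨ (p1 → p1)))): Gödel ¬ of 0.22 = 0 (operand ≠ 0)
  (not (p2 ∧ ((not p2 ∧ ((p2 ∧ p1) ∨ (not p1 ∨ p2))) → (p1 ∨ (p1 → p1)))) ∨ p1) = max(0, 0.5) = 0.5
  Gödel value = 0.5
Łukasiewicz evaluation:
  not p2: Łukasiewicz ¬ gives 1 − 0.22 = 0.78
  (p2 ∧ p1) = min(0.22, 0.5) = 0.22
  not p1: Łukasiewicz ¬ gives 1 − 0.5 = 0.5
  (not p1 ∨ p2) = max(0.5, 0.22) = 0.5
  ((p2 ∧ p1) ∨ (not p1 ∨ p2)) = max(0.22, 0.5) = 0.5
  (not p2 ∧ ((p2 ∧ p1) ∨ (not p1 ∨ p2))) = min(0.78, 0.5) = 0.5
  (p1 → p1): min(1, 1 − 0.5 + 0.5) = 1
  (p1 ∨ (p1 → p1)) = max(0.5, 1) = 1
  ((not p2 ∧ ((p2 ∧ p1) ∨ (not p1 ∨ p2))) → (p1 ∨ (p1 → p1))): min(1, 1 − 0.5 + 1) = 1
  (p2 ∧ ((not p2 ∧ ((p2 ∧ p1) ∨ (not p1 ∨ p2))) → (p1 ∨ (p1 → p1)))) = min(0.22, 1) = 0.22
  not (p2 ∧ ((not p2 ∧ ((p2 ∧ p1) ∨ (not p1 ∨ p2))) → (p1 ∨ (p1 → p1)))): Łukasiewicz ¬ gives 1 − 0.22 = 0.78
  (not (p2 ∧ ((not p2 ∧ ((p2 ∧ p1) ∨ (not p1 ∨ p2))) → (p1 ∨ (p1 → p1)))) ∨ p1) = max(0.78, 0.5) = 0.78
  Łukasiewicz value = 0.78
Difference: 0.5 − 0.78 = -0.28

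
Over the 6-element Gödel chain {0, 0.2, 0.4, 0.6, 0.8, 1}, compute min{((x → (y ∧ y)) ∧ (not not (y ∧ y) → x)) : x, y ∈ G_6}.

The minimum is attained at x = 0, y = 0.2:
  (y ∧ y) = min(0.2, 0.2) = 0.2
  (x → (y ∧ y)): 0 ≤ 0.2, so result = 1
  (y ∧ y) = min(0.2, 0.2) = 0.2
  not (y ∧ y): Gödel ¬ of 0.2 = 0 (operand ≠ 0)
  not not (y ∧ y): Gödel ¬ of 0 = 1 (operand is 0)
  (not not (y ∧ y) → x): 1 > 0, so result = 0
  ((x → (y ∧ y)) ∧ (not not (y ∧ y) → x)) = min(1, 0) = 0
Checking all 36 assignments confirms none give a value below 0.00.

0.00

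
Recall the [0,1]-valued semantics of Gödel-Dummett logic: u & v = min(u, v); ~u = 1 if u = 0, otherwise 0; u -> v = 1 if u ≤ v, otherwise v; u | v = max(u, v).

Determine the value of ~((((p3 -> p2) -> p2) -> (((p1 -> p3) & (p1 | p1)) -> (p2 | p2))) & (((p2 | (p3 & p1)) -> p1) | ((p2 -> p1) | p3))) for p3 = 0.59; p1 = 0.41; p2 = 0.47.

(p3 -> p2): 0.59 > 0.47, so result = 0.47
((p3 -> p2) -> p2): 0.47 ≤ 0.47, so result = 1
(p1 -> p3): 0.41 ≤ 0.59, so result = 1
(p1 | p1) = max(0.41, 0.41) = 0.41
((p1 -> p3) & (p1 | p1)) = min(1, 0.41) = 0.41
(p2 | p2) = max(0.47, 0.47) = 0.47
(((p1 -> p3) & (p1 | p1)) -> (p2 | p2)): 0.41 ≤ 0.47, so result = 1
(((p3 -> p2) -> p2) -> (((p1 -> p3) & (p1 | p1)) -> (p2 | p2))): 1 ≤ 1, so result = 1
(p3 & p1) = min(0.59, 0.41) = 0.41
(p2 | (p3 & p1)) = max(0.47, 0.41) = 0.47
((p2 | (p3 & p1)) -> p1): 0.47 > 0.41, so result = 0.41
(p2 -> p1): 0.47 > 0.41, so result = 0.41
((p2 -> p1) | p3) = max(0.41, 0.59) = 0.59
(((p2 | (p3 & p1)) -> p1) | ((p2 -> p1) | p3)) = max(0.41, 0.59) = 0.59
((((p3 -> p2) -> p2) -> (((p1 -> p3) & (p1 | p1)) -> (p2 | p2))) & (((p2 | (p3 & p1)) -> p1) | ((p2 -> p1) | p3))) = min(1, 0.59) = 0.59
~((((p3 -> p2) -> p2) -> (((p1 -> p3) & (p1 | p1)) -> (p2 | p2))) & (((p2 | (p3 & p1)) -> p1) | ((p2 -> p1) | p3))): Gödel ¬ of 0.59 = 0 (operand ≠ 0)

0.00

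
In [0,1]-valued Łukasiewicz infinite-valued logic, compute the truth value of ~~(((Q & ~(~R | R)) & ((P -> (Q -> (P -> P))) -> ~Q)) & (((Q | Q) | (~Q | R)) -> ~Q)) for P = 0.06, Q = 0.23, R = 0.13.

0.13

~R: Łukasiewicz ¬ gives 1 − 0.13 = 0.87
(~R | R) = max(0.87, 0.13) = 0.87
~(~R | R): Łukasiewicz ¬ gives 1 − 0.87 = 0.13
(Q & ~(~R | R)) = min(0.23, 0.13) = 0.13
(P -> P): min(1, 1 − 0.06 + 0.06) = 1
(Q -> (P -> P)): min(1, 1 − 0.23 + 1) = 1
(P -> (Q -> (P -> P))): min(1, 1 − 0.06 + 1) = 1
~Q: Łukasiewicz ¬ gives 1 − 0.23 = 0.77
((P -> (Q -> (P -> P))) -> ~Q): min(1, 1 − 1 + 0.77) = 0.77
((Q & ~(~R | R)) & ((P -> (Q -> (P -> P))) -> ~Q)) = min(0.13, 0.77) = 0.13
(Q | Q) = max(0.23, 0.23) = 0.23
~Q: Łukasiewicz ¬ gives 1 − 0.23 = 0.77
(~Q | R) = max(0.77, 0.13) = 0.77
((Q | Q) | (~Q | R)) = max(0.23, 0.77) = 0.77
~Q: Łukasiewicz ¬ gives 1 − 0.23 = 0.77
(((Q | Q) | (~Q | R)) -> ~Q): min(1, 1 − 0.77 + 0.77) = 1
(((Q & ~(~R | R)) & ((P -> (Q -> (P -> P))) -> ~Q)) & (((Q | Q) | (~Q | R)) -> ~Q)) = min(0.13, 1) = 0.13
~(((Q & ~(~R | R)) & ((P -> (Q -> (P -> P))) -> ~Q)) & (((Q | Q) | (~Q | R)) -> ~Q)): Łukasiewicz ¬ gives 1 − 0.13 = 0.87
~~(((Q & ~(~R | R)) & ((P -> (Q -> (P -> P))) -> ~Q)) & (((Q | Q) | (~Q | R)) -> ~Q)): Łukasiewicz ¬ gives 1 − 0.87 = 0.13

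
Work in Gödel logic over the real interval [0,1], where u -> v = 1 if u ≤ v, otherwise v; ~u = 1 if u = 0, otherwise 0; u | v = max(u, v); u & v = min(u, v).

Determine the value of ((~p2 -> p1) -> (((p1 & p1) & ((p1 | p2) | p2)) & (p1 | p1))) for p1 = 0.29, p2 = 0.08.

0.29

~p2: Gödel ¬ of 0.08 = 0 (operand ≠ 0)
(~p2 -> p1): 0 ≤ 0.29, so result = 1
(p1 & p1) = min(0.29, 0.29) = 0.29
(p1 | p2) = max(0.29, 0.08) = 0.29
((p1 | p2) | p2) = max(0.29, 0.08) = 0.29
((p1 & p1) & ((p1 | p2) | p2)) = min(0.29, 0.29) = 0.29
(p1 | p1) = max(0.29, 0.29) = 0.29
(((p1 & p1) & ((p1 | p2) | p2)) & (p1 | p1)) = min(0.29, 0.29) = 0.29
((~p2 -> p1) -> (((p1 & p1) & ((p1 | p2) | p2)) & (p1 | p1))): 1 > 0.29, so result = 0.29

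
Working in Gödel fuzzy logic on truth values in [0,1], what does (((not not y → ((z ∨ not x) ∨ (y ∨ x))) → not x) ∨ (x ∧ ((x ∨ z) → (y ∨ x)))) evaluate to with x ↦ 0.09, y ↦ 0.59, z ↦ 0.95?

not y: Gödel ¬ of 0.59 = 0 (operand ≠ 0)
not not y: Gödel ¬ of 0 = 1 (operand is 0)
not x: Gödel ¬ of 0.09 = 0 (operand ≠ 0)
(z ∨ not x) = max(0.95, 0) = 0.95
(y ∨ x) = max(0.59, 0.09) = 0.59
((z ∨ not x) ∨ (y ∨ x)) = max(0.95, 0.59) = 0.95
(not not y → ((z ∨ not x) ∨ (y ∨ x))): 1 > 0.95, so result = 0.95
not x: Gödel ¬ of 0.09 = 0 (operand ≠ 0)
((not not y → ((z ∨ not x) ∨ (y ∨ x))) → not x): 0.95 > 0, so result = 0
(x ∨ z) = max(0.09, 0.95) = 0.95
(y ∨ x) = max(0.59, 0.09) = 0.59
((x ∨ z) → (y ∨ x)): 0.95 > 0.59, so result = 0.59
(x ∧ ((x ∨ z) → (y ∨ x))) = min(0.09, 0.59) = 0.09
(((not not y → ((z ∨ not x) ∨ (y ∨ x))) → not x) ∨ (x ∧ ((x ∨ z) → (y ∨ x)))) = max(0, 0.09) = 0.09

0.09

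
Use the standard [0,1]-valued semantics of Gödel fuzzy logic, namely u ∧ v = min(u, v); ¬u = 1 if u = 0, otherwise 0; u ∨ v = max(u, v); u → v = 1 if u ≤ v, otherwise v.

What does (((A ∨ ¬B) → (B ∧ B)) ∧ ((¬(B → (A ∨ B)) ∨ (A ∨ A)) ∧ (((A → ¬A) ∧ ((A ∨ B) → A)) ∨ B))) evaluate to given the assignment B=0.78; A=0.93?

0.78

¬B: Gödel ¬ of 0.78 = 0 (operand ≠ 0)
(A ∨ ¬B) = max(0.93, 0) = 0.93
(B ∧ B) = min(0.78, 0.78) = 0.78
((A ∨ ¬B) → (B ∧ B)): 0.93 > 0.78, so result = 0.78
(A ∨ B) = max(0.93, 0.78) = 0.93
(B → (A ∨ B)): 0.78 ≤ 0.93, so result = 1
¬(B → (A ∨ B)): Gödel ¬ of 1 = 0 (operand ≠ 0)
(A ∨ A) = max(0.93, 0.93) = 0.93
(¬(B → (A ∨ B)) ∨ (A ∨ A)) = max(0, 0.93) = 0.93
¬A: Gödel ¬ of 0.93 = 0 (operand ≠ 0)
(A → ¬A): 0.93 > 0, so result = 0
(A ∨ B) = max(0.93, 0.78) = 0.93
((A ∨ B) → A): 0.93 ≤ 0.93, so result = 1
((A → ¬A) ∧ ((A ∨ B) → A)) = min(0, 1) = 0
(((A → ¬A) ∧ ((A ∨ B) → A)) ∨ B) = max(0, 0.78) = 0.78
((¬(B → (A ∨ B)) ∨ (A ∨ A)) ∧ (((A → ¬A) ∧ ((A ∨ B) → A)) ∨ B)) = min(0.93, 0.78) = 0.78
(((A ∨ ¬B) → (B ∧ B)) ∧ ((¬(B → (A ∨ B)) ∨ (A ∨ A)) ∧ (((A → ¬A) ∧ ((A ∨ B) → A)) ∨ B))) = min(0.78, 0.78) = 0.78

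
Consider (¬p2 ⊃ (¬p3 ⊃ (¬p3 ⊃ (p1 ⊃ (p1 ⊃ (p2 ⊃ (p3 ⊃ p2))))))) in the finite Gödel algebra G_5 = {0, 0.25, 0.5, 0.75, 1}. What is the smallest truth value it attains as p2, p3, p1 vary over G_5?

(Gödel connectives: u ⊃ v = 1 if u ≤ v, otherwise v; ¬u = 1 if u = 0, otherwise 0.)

Every assignment gives 1. For instance at p2 = 0, p3 = 0, p1 = 0:
  ¬p2: Gödel ¬ of 0 = 1 (operand is 0)
  ¬p3: Gödel ¬ of 0 = 1 (operand is 0)
  ¬p3: Gödel ¬ of 0 = 1 (operand is 0)
  (p3 ⊃ p2): 0 ≤ 0, so result = 1
  (p2 ⊃ (p3 ⊃ p2)): 0 ≤ 1, so result = 1
  (p1 ⊃ (p2 ⊃ (p3 ⊃ p2))): 0 ≤ 1, so result = 1
  (p1 ⊃ (p1 ⊃ (p2 ⊃ (p3 ⊃ p2)))): 0 ≤ 1, so result = 1
  (¬p3 ⊃ (p1 ⊃ (p1 ⊃ (p2 ⊃ (p3 ⊃ p2))))): 1 ≤ 1, so result = 1
  (¬p3 ⊃ (¬p3 ⊃ (p1 ⊃ (p1 ⊃ (p2 ⊃ (p3 ⊃ p2)))))): 1 ≤ 1, so result = 1
  (¬p2 ⊃ (¬p3 ⊃ (¬p3 ⊃ (p1 ⊃ (p1 ⊃ (p2 ⊃ (p3 ⊃ p2))))))): 1 ≤ 1, so result = 1
All 125 assignments give value 1 — the formula is a G_5-tautology.

1.00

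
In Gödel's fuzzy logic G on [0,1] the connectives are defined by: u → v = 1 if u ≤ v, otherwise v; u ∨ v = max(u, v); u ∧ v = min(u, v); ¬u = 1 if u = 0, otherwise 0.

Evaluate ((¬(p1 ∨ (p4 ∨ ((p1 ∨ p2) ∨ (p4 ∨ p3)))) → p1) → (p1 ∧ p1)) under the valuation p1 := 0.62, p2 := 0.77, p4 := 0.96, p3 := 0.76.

(p1 ∨ p2) = max(0.62, 0.77) = 0.77
(p4 ∨ p3) = max(0.96, 0.76) = 0.96
((p1 ∨ p2) ∨ (p4 ∨ p3)) = max(0.77, 0.96) = 0.96
(p4 ∨ ((p1 ∨ p2) ∨ (p4 ∨ p3))) = max(0.96, 0.96) = 0.96
(p1 ∨ (p4 ∨ ((p1 ∨ p2) ∨ (p4 ∨ p3)))) = max(0.62, 0.96) = 0.96
¬(p1 ∨ (p4 ∨ ((p1 ∨ p2) ∨ (p4 ∨ p3)))): Gödel ¬ of 0.96 = 0 (operand ≠ 0)
(¬(p1 ∨ (p4 ∨ ((p1 ∨ p2) ∨ (p4 ∨ p3)))) → p1): 0 ≤ 0.62, so result = 1
(p1 ∧ p1) = min(0.62, 0.62) = 0.62
((¬(p1 ∨ (p4 ∨ ((p1 ∨ p2) ∨ (p4 ∨ p3)))) → p1) → (p1 ∧ p1)): 1 > 0.62, so result = 0.62

0.62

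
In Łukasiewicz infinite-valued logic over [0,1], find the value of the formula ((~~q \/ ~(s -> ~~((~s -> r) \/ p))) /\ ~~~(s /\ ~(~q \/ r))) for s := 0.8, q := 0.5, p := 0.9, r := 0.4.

0.50

~q: Łukasiewicz ¬ gives 1 − 0.5 = 0.5
~~q: Łukasiewicz ¬ gives 1 − 0.5 = 0.5
~s: Łukasiewicz ¬ gives 1 − 0.8 = 0.2
(~s -> r): min(1, 1 − 0.2 + 0.4) = 1
((~s -> r) \/ p) = max(1, 0.9) = 1
~((~s -> r) \/ p): Łukasiewicz ¬ gives 1 − 1 = 0
~~((~s -> r) \/ p): Łukasiewicz ¬ gives 1 − 0 = 1
(s -> ~~((~s -> r) \/ p)): min(1, 1 − 0.8 + 1) = 1
~(s -> ~~((~s -> r) \/ p)): Łukasiewicz ¬ gives 1 − 1 = 0
(~~q \/ ~(s -> ~~((~s -> r) \/ p))) = max(0.5, 0) = 0.5
~q: Łukasiewicz ¬ gives 1 − 0.5 = 0.5
(~q \/ r) = max(0.5, 0.4) = 0.5
~(~q \/ r): Łukasiewicz ¬ gives 1 − 0.5 = 0.5
(s /\ ~(~q \/ r)) = min(0.8, 0.5) = 0.5
~(s /\ ~(~q \/ r)): Łukasiewicz ¬ gives 1 − 0.5 = 0.5
~~(s /\ ~(~q \/ r)): Łukasiewicz ¬ gives 1 − 0.5 = 0.5
~~~(s /\ ~(~q \/ r)): Łukasiewicz ¬ gives 1 − 0.5 = 0.5
((~~q \/ ~(s -> ~~((~s -> r) \/ p))) /\ ~~~(s /\ ~(~q \/ r))) = min(0.5, 0.5) = 0.5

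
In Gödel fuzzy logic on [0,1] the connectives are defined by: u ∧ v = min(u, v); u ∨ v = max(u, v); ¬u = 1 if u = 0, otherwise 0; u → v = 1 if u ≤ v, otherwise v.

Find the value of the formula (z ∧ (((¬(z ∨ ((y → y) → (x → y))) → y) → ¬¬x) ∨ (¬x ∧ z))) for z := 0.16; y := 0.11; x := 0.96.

(y → y): 0.11 ≤ 0.11, so result = 1
(x → y): 0.96 > 0.11, so result = 0.11
((y → y) → (x → y)): 1 > 0.11, so result = 0.11
(z ∨ ((y → y) → (x → y))) = max(0.16, 0.11) = 0.16
¬(z ∨ ((y → y) → (x → y))): Gödel ¬ of 0.16 = 0 (operand ≠ 0)
(¬(z ∨ ((y → y) → (x → y))) → y): 0 ≤ 0.11, so result = 1
¬x: Gödel ¬ of 0.96 = 0 (operand ≠ 0)
¬¬x: Gödel ¬ of 0 = 1 (operand is 0)
((¬(z ∨ ((y → y) → (x → y))) → y) → ¬¬x): 1 ≤ 1, so result = 1
¬x: Gödel ¬ of 0.96 = 0 (operand ≠ 0)
(¬x ∧ z) = min(0, 0.16) = 0
(((¬(z ∨ ((y → y) → (x → y))) → y) → ¬¬x) ∨ (¬x ∧ z)) = max(1, 0) = 1
(z ∧ (((¬(z ∨ ((y → y) → (x → y))) → y) → ¬¬x) ∨ (¬x ∧ z))) = min(0.16, 1) = 0.16

0.16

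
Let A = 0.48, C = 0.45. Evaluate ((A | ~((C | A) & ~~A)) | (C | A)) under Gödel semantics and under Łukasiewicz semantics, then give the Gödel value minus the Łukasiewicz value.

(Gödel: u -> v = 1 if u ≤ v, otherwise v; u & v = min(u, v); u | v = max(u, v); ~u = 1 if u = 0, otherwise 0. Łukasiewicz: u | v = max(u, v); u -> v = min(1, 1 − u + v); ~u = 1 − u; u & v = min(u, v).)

Gödel evaluation:
  (C | A) = max(0.45, 0.48) = 0.48
  ~A: Gödel ¬ of 0.48 = 0 (operand ≠ 0)
  ~~A: Gödel ¬ of 0 = 1 (operand is 0)
  ((C | A) & ~~A) = min(0.48, 1) = 0.48
  ~((C | A) & ~~A): Gödel ¬ of 0.48 = 0 (operand ≠ 0)
  (A | ~((C | A) & ~~A)) = max(0.48, 0) = 0.48
  (C | A) = max(0.45, 0.48) = 0.48
  ((A | ~((C | A) & ~~A)) | (C | A)) = max(0.48, 0.48) = 0.48
  Gödel value = 0.48
Łukasiewicz evaluation:
  (C | A) = max(0.45, 0.48) = 0.48
  ~A: Łukasiewicz ¬ gives 1 − 0.48 = 0.52
  ~~A: Łukasiewicz ¬ gives 1 − 0.52 = 0.48
  ((C | A) & ~~A) = min(0.48, 0.48) = 0.48
  ~((C | A) & ~~A): Łukasiewicz ¬ gives 1 − 0.48 = 0.52
  (A | ~((C | A) & ~~A)) = max(0.48, 0.52) = 0.52
  (C | A) = max(0.45, 0.48) = 0.48
  ((A | ~((C | A) & ~~A)) | (C | A)) = max(0.52, 0.48) = 0.52
  Łukasiewicz value = 0.52
Difference: 0.48 − 0.52 = -0.04

-0.04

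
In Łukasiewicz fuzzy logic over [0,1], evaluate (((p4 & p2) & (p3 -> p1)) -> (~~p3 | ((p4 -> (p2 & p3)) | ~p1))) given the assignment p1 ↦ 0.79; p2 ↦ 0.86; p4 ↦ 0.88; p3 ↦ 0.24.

0.50

(p4 & p2) = min(0.88, 0.86) = 0.86
(p3 -> p1): min(1, 1 − 0.24 + 0.79) = 1
((p4 & p2) & (p3 -> p1)) = min(0.86, 1) = 0.86
~p3: Łukasiewicz ¬ gives 1 − 0.24 = 0.76
~~p3: Łukasiewicz ¬ gives 1 − 0.76 = 0.24
(p2 & p3) = min(0.86, 0.24) = 0.24
(p4 -> (p2 & p3)): min(1, 1 − 0.88 + 0.24) = 0.36
~p1: Łukasiewicz ¬ gives 1 − 0.79 = 0.21
((p4 -> (p2 & p3)) | ~p1) = max(0.36, 0.21) = 0.36
(~~p3 | ((p4 -> (p2 & p3)) | ~p1)) = max(0.24, 0.36) = 0.36
(((p4 & p2) & (p3 -> p1)) -> (~~p3 | ((p4 -> (p2 & p3)) | ~p1))): min(1, 1 − 0.86 + 0.36) = 0.5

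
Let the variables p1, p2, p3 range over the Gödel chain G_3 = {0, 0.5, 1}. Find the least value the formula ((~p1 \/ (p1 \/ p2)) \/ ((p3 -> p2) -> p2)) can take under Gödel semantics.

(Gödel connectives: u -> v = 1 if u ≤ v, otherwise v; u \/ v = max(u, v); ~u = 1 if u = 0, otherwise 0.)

0.50

The minimum is attained at p1 = 0.5, p2 = 0, p3 = 0:
  ~p1: Gödel ¬ of 0.5 = 0 (operand ≠ 0)
  (p1 \/ p2) = max(0.5, 0) = 0.5
  (~p1 \/ (p1 \/ p2)) = max(0, 0.5) = 0.5
  (p3 -> p2): 0 ≤ 0, so result = 1
  ((p3 -> p2) -> p2): 1 > 0, so result = 0
  ((~p1 \/ (p1 \/ p2)) \/ ((p3 -> p2) -> p2)) = max(0.5, 0) = 0.5
Checking all 27 assignments confirms none give a value below 0.50.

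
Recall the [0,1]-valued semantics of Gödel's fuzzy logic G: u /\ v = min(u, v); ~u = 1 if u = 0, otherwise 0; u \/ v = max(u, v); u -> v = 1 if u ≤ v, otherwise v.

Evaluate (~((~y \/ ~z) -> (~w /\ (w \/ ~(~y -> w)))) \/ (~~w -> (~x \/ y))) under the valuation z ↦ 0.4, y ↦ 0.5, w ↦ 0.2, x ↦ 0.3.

0.50

~y: Gödel ¬ of 0.5 = 0 (operand ≠ 0)
~z: Gödel ¬ of 0.4 = 0 (operand ≠ 0)
(~y \/ ~z) = max(0, 0) = 0
~w: Gödel ¬ of 0.2 = 0 (operand ≠ 0)
~y: Gödel ¬ of 0.5 = 0 (operand ≠ 0)
(~y -> w): 0 ≤ 0.2, so result = 1
~(~y -> w): Gödel ¬ of 1 = 0 (operand ≠ 0)
(w \/ ~(~y -> w)) = max(0.2, 0) = 0.2
(~w /\ (w \/ ~(~y -> w))) = min(0, 0.2) = 0
((~y \/ ~z) -> (~w /\ (w \/ ~(~y -> w)))): 0 ≤ 0, so result = 1
~((~y \/ ~z) -> (~w /\ (w \/ ~(~y -> w)))): Gödel ¬ of 1 = 0 (operand ≠ 0)
~w: Gödel ¬ of 0.2 = 0 (operand ≠ 0)
~~w: Gödel ¬ of 0 = 1 (operand is 0)
~x: Gödel ¬ of 0.3 = 0 (operand ≠ 0)
(~x \/ y) = max(0, 0.5) = 0.5
(~~w -> (~x \/ y)): 1 > 0.5, so result = 0.5
(~((~y \/ ~z) -> (~w /\ (w \/ ~(~y -> w)))) \/ (~~w -> (~x \/ y))) = max(0, 0.5) = 0.5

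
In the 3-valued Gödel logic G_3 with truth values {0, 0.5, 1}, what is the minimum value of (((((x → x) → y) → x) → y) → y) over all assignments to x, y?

The minimum is attained at x = 0, y = 0.5:
  (x → x): 0 ≤ 0, so result = 1
  ((x → x) → y): 1 > 0.5, so result = 0.5
  (((x → x) → y) → x): 0.5 > 0, so result = 0
  ((((x → x) → y) → x) → y): 0 ≤ 0.5, so result = 1
  (((((x → x) → y) → x) → y) → y): 1 > 0.5, so result = 0.5
Checking all 9 assignments confirms none give a value below 0.50.

0.50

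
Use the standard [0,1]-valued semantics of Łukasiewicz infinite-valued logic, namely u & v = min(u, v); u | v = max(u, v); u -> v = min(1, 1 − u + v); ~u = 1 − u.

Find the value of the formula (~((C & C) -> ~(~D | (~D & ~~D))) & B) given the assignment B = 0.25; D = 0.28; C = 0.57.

(C & C) = min(0.57, 0.57) = 0.57
~D: Łukasiewicz ¬ gives 1 − 0.28 = 0.72
~D: Łukasiewicz ¬ gives 1 − 0.28 = 0.72
~D: Łukasiewicz ¬ gives 1 − 0.28 = 0.72
~~D: Łukasiewicz ¬ gives 1 − 0.72 = 0.28
(~D & ~~D) = min(0.72, 0.28) = 0.28
(~D | (~D & ~~D)) = max(0.72, 0.28) = 0.72
~(~D | (~D & ~~D)): Łukasiewicz ¬ gives 1 − 0.72 = 0.28
((C & C) -> ~(~D | (~D & ~~D))): min(1, 1 − 0.57 + 0.28) = 0.71
~((C & C) -> ~(~D | (~D & ~~D))): Łukasiewicz ¬ gives 1 − 0.71 = 0.29
(~((C & C) -> ~(~D | (~D & ~~D))) & B) = min(0.29, 0.25) = 0.25

0.25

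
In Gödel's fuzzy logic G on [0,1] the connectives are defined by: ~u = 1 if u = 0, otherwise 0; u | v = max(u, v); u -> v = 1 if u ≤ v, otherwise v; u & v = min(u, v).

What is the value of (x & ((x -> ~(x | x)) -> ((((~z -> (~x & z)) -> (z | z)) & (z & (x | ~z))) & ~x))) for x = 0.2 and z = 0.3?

0.20

(x | x) = max(0.2, 0.2) = 0.2
~(x | x): Gödel ¬ of 0.2 = 0 (operand ≠ 0)
(x -> ~(x | x)): 0.2 > 0, so result = 0
~z: Gödel ¬ of 0.3 = 0 (operand ≠ 0)
~x: Gödel ¬ of 0.2 = 0 (operand ≠ 0)
(~x & z) = min(0, 0.3) = 0
(~z -> (~x & z)): 0 ≤ 0, so result = 1
(z | z) = max(0.3, 0.3) = 0.3
((~z -> (~x & z)) -> (z | z)): 1 > 0.3, so result = 0.3
~z: Gödel ¬ of 0.3 = 0 (operand ≠ 0)
(x | ~z) = max(0.2, 0) = 0.2
(z & (x | ~z)) = min(0.3, 0.2) = 0.2
(((~z -> (~x & z)) -> (z | z)) & (z & (x | ~z))) = min(0.3, 0.2) = 0.2
~x: Gödel ¬ of 0.2 = 0 (operand ≠ 0)
((((~z -> (~x & z)) -> (z | z)) & (z & (x | ~z))) & ~x) = min(0.2, 0) = 0
((x -> ~(x | x)) -> ((((~z -> (~x & z)) -> (z | z)) & (z & (x | ~z))) & ~x)): 0 ≤ 0, so result = 1
(x & ((x -> ~(x | x)) -> ((((~z -> (~x & z)) -> (z | z)) & (z & (x | ~z))) & ~x))) = min(0.2, 1) = 0.2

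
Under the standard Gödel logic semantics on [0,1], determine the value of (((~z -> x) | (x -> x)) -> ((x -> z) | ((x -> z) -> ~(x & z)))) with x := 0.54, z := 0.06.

0.06

~z: Gödel ¬ of 0.06 = 0 (operand ≠ 0)
(~z -> x): 0 ≤ 0.54, so result = 1
(x -> x): 0.54 ≤ 0.54, so result = 1
((~z -> x) | (x -> x)) = max(1, 1) = 1
(x -> z): 0.54 > 0.06, so result = 0.06
(x -> z): 0.54 > 0.06, so result = 0.06
(x & z) = min(0.54, 0.06) = 0.06
~(x & z): Gödel ¬ of 0.06 = 0 (operand ≠ 0)
((x -> z) -> ~(x & z)): 0.06 > 0, so result = 0
((x -> z) | ((x -> z) -> ~(x & z))) = max(0.06, 0) = 0.06
(((~z -> x) | (x -> x)) -> ((x -> z) | ((x -> z) -> ~(x & z)))): 1 > 0.06, so result = 0.06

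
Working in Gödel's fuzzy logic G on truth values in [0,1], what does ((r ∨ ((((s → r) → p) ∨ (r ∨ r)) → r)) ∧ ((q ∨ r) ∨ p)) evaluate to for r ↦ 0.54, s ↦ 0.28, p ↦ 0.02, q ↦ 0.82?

0.82

(s → r): 0.28 ≤ 0.54, so result = 1
((s → r) → p): 1 > 0.02, so result = 0.02
(r ∨ r) = max(0.54, 0.54) = 0.54
(((s → r) → p) ∨ (r ∨ r)) = max(0.02, 0.54) = 0.54
((((s → r) → p) ∨ (r ∨ r)) → r): 0.54 ≤ 0.54, so result = 1
(r ∨ ((((s → r) → p) ∨ (r ∨ r)) → r)) = max(0.54, 1) = 1
(q ∨ r) = max(0.82, 0.54) = 0.82
((q ∨ r) ∨ p) = max(0.82, 0.02) = 0.82
((r ∨ ((((s → r) → p) ∨ (r ∨ r)) → r)) ∧ ((q ∨ r) ∨ p)) = min(1, 0.82) = 0.82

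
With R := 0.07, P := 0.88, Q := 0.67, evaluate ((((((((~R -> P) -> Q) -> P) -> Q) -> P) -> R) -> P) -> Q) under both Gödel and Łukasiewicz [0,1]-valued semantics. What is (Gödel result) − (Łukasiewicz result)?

Gödel evaluation:
  ~R: Gödel ¬ of 0.07 = 0 (operand ≠ 0)
  (~R -> P): 0 ≤ 0.88, so result = 1
  ((~R -> P) -> Q): 1 > 0.67, so result = 0.67
  (((~R -> P) -> Q) -> P): 0.67 ≤ 0.88, so result = 1
  ((((~R -> P) -> Q) -> P) -> Q): 1 > 0.67, so result = 0.67
  (((((~R -> P) -> Q) -> P) -> Q) -> P): 0.67 ≤ 0.88, so result = 1
  ((((((~R -> P) -> Q) -> P) -> Q) -> P) -> R): 1 > 0.07, so result = 0.07
  (((((((~R -> P) -> Q) -> P) -> Q) -> P) -> R) -> P): 0.07 ≤ 0.88, so result = 1
  ((((((((~R -> P) -> Q) -> P) -> Q) -> P) -> R) -> P) -> Q): 1 > 0.67, so result = 0.67
  Gödel value = 0.67
Łukasiewicz evaluation:
  ~R: Łukasiewicz ¬ gives 1 − 0.07 = 0.93
  (~R -> P): min(1, 1 − 0.93 + 0.88) = 0.95
  ((~R -> P) -> Q): min(1, 1 − 0.95 + 0.67) = 0.72
  (((~R -> P) -> Q) -> P): min(1, 1 − 0.72 + 0.88) = 1
  ((((~R -> P) -> Q) -> P) -> Q): min(1, 1 − 1 + 0.67) = 0.67
  (((((~R -> P) -> Q) -> P) -> Q) -> P): min(1, 1 − 0.67 + 0.88) = 1
  ((((((~R -> P) -> Q) -> P) -> Q) -> P) -> R): min(1, 1 − 1 + 0.07) = 0.07
  (((((((~R -> P) -> Q) -> P) -> Q) -> P) -> R) -> P): min(1, 1 − 0.07 + 0.88) = 1
  ((((((((~R -> P) -> Q) -> P) -> Q) -> P) -> R) -> P) -> Q): min(1, 1 − 1 + 0.67) = 0.67
  Łukasiewicz value = 0.67
Difference: 0.67 − 0.67 = 0.00

0.00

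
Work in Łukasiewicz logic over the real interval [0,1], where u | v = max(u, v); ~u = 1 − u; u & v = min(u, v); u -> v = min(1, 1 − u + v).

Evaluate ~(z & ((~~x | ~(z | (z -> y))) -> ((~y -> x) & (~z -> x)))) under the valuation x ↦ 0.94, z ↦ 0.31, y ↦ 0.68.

~x: Łukasiewicz ¬ gives 1 − 0.94 = 0.06
~~x: Łukasiewicz ¬ gives 1 − 0.06 = 0.94
(z -> y): min(1, 1 − 0.31 + 0.68) = 1
(z | (z -> y)) = max(0.31, 1) = 1
~(z | (z -> y)): Łukasiewicz ¬ gives 1 − 1 = 0
(~~x | ~(z | (z -> y))) = max(0.94, 0) = 0.94
~y: Łukasiewicz ¬ gives 1 − 0.68 = 0.32
(~y -> x): min(1, 1 − 0.32 + 0.94) = 1
~z: Łukasiewicz ¬ gives 1 − 0.31 = 0.69
(~z -> x): min(1, 1 − 0.69 + 0.94) = 1
((~y -> x) & (~z -> x)) = min(1, 1) = 1
((~~x | ~(z | (z -> y))) -> ((~y -> x) & (~z -> x))): min(1, 1 − 0.94 + 1) = 1
(z & ((~~x | ~(z | (z -> y))) -> ((~y -> x) & (~z -> x)))) = min(0.31, 1) = 0.31
~(z & ((~~x | ~(z | (z -> y))) -> ((~y -> x) & (~z -> x)))): Łukasiewicz ¬ gives 1 − 0.31 = 0.69

0.69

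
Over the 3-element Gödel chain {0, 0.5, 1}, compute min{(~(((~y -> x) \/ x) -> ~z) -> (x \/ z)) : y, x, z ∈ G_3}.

0.50

The minimum is attained at y = 0, x = 0.5, z = 0.5:
  ~y: Gödel ¬ of 0 = 1 (operand is 0)
  (~y -> x): 1 > 0.5, so result = 0.5
  ((~y -> x) \/ x) = max(0.5, 0.5) = 0.5
  ~z: Gödel ¬ of 0.5 = 0 (operand ≠ 0)
  (((~y -> x) \/ x) -> ~z): 0.5 > 0, so result = 0
  ~(((~y -> x) \/ x) -> ~z): Gödel ¬ of 0 = 1 (operand is 0)
  (x \/ z) = max(0.5, 0.5) = 0.5
  (~(((~y -> x) \/ x) -> ~z) -> (x \/ z)): 1 > 0.5, so result = 0.5
Checking all 27 assignments confirms none give a value below 0.50.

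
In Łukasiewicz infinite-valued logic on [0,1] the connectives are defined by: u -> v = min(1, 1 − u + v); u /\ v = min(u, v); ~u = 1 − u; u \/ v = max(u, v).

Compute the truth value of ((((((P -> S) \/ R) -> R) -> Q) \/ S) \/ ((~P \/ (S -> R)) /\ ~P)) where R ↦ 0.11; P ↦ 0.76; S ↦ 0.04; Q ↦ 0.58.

(P -> S): min(1, 1 − 0.76 + 0.04) = 0.28
((P -> S) \/ R) = max(0.28, 0.11) = 0.28
(((P -> S) \/ R) -> R): min(1, 1 − 0.28 + 0.11) = 0.83
((((P -> S) \/ R) -> R) -> Q): min(1, 1 − 0.83 + 0.58) = 0.75
(((((P -> S) \/ R) -> R) -> Q) \/ S) = max(0.75, 0.04) = 0.75
~P: Łukasiewicz ¬ gives 1 − 0.76 = 0.24
(S -> R): min(1, 1 − 0.04 + 0.11) = 1
(~P \/ (S -> R)) = max(0.24, 1) = 1
~P: Łukasiewicz ¬ gives 1 − 0.76 = 0.24
((~P \/ (S -> R)) /\ ~P) = min(1, 0.24) = 0.24
((((((P -> S) \/ R) -> R) -> Q) \/ S) \/ ((~P \/ (S -> R)) /\ ~P)) = max(0.75, 0.24) = 0.75

0.75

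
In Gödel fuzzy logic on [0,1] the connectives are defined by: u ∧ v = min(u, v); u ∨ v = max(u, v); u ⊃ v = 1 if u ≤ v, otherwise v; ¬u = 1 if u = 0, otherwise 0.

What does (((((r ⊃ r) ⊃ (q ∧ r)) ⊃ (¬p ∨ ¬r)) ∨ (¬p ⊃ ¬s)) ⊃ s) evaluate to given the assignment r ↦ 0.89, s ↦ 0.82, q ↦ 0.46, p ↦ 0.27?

(r ⊃ r): 0.89 ≤ 0.89, so result = 1
(q ∧ r) = min(0.46, 0.89) = 0.46
((r ⊃ r) ⊃ (q ∧ r)): 1 > 0.46, so result = 0.46
¬p: Gödel ¬ of 0.27 = 0 (operand ≠ 0)
¬r: Gödel ¬ of 0.89 = 0 (operand ≠ 0)
(¬p ∨ ¬r) = max(0, 0) = 0
(((r ⊃ r) ⊃ (q ∧ r)) ⊃ (¬p ∨ ¬r)): 0.46 > 0, so result = 0
¬p: Gödel ¬ of 0.27 = 0 (operand ≠ 0)
¬s: Gödel ¬ of 0.82 = 0 (operand ≠ 0)
(¬p ⊃ ¬s): 0 ≤ 0, so result = 1
((((r ⊃ r) ⊃ (q ∧ r)) ⊃ (¬p ∨ ¬r)) ∨ (¬p ⊃ ¬s)) = max(0, 1) = 1
(((((r ⊃ r) ⊃ (q ∧ r)) ⊃ (¬p ∨ ¬r)) ∨ (¬p ⊃ ¬s)) ⊃ s): 1 > 0.82, so result = 0.82

0.82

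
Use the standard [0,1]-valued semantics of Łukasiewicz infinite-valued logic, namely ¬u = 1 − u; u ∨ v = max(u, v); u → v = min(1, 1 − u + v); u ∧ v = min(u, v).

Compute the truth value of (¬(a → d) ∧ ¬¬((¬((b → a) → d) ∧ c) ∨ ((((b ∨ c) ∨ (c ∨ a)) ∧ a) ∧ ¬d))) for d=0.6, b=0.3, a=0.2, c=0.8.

(a → d): min(1, 1 − 0.2 + 0.6) = 1
¬(a → d): Łukasiewicz ¬ gives 1 − 1 = 0
(b → a): min(1, 1 − 0.3 + 0.2) = 0.9
((b → a) → d): min(1, 1 − 0.9 + 0.6) = 0.7
¬((b → a) → d): Łukasiewicz ¬ gives 1 − 0.7 = 0.3
(¬((b → a) → d) ∧ c) = min(0.3, 0.8) = 0.3
(b ∨ c) = max(0.3, 0.8) = 0.8
(c ∨ a) = max(0.8, 0.2) = 0.8
((b ∨ c) ∨ (c ∨ a)) = max(0.8, 0.8) = 0.8
(((b ∨ c) ∨ (c ∨ a)) ∧ a) = min(0.8, 0.2) = 0.2
¬d: Łukasiewicz ¬ gives 1 − 0.6 = 0.4
((((b ∨ c) ∨ (c ∨ a)) ∧ a) ∧ ¬d) = min(0.2, 0.4) = 0.2
((¬((b → a) → d) ∧ c) ∨ ((((b ∨ c) ∨ (c ∨ a)) ∧ a) ∧ ¬d)) = max(0.3, 0.2) = 0.3
¬((¬((b → a) → d) ∧ c) ∨ ((((b ∨ c) ∨ (c ∨ a)) ∧ a) ∧ ¬d)): Łukasiewicz ¬ gives 1 − 0.3 = 0.7
¬¬((¬((b → a) → d) ∧ c) ∨ ((((b ∨ c) ∨ (c ∨ a)) ∧ a) ∧ ¬d)): Łukasiewicz ¬ gives 1 − 0.7 = 0.3
(¬(a → d) ∧ ¬¬((¬((b → a) → d) ∧ c) ∨ ((((b ∨ c) ∨ (c ∨ a)) ∧ a) ∧ ¬d))) = min(0, 0.3) = 0

0.00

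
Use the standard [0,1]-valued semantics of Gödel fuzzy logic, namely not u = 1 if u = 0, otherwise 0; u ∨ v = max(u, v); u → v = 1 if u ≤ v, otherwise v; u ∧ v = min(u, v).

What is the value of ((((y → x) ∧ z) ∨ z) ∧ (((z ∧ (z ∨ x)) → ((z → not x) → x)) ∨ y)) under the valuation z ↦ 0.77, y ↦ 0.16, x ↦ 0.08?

0.77

(y → x): 0.16 > 0.08, so result = 0.08
((y → x) ∧ z) = min(0.08, 0.77) = 0.08
(((y → x) ∧ z) ∨ z) = max(0.08, 0.77) = 0.77
(z ∨ x) = max(0.77, 0.08) = 0.77
(z ∧ (z ∨ x)) = min(0.77, 0.77) = 0.77
not x: Gödel ¬ of 0.08 = 0 (operand ≠ 0)
(z → not x): 0.77 > 0, so result = 0
((z → not x) → x): 0 ≤ 0.08, so result = 1
((z ∧ (z ∨ x)) → ((z → not x) → x)): 0.77 ≤ 1, so result = 1
(((z ∧ (z ∨ x)) → ((z → not x) → x)) ∨ y) = max(1, 0.16) = 1
((((y → x) ∧ z) ∨ z) ∧ (((z ∧ (z ∨ x)) → ((z → not x) → x)) ∨ y)) = min(0.77, 1) = 0.77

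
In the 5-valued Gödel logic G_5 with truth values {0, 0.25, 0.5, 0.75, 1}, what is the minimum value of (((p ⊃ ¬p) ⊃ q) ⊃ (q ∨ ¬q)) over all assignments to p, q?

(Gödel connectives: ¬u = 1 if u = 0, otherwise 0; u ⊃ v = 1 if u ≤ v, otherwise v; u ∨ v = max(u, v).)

0.25

The minimum is attained at p = 0.25, q = 0.25:
  ¬p: Gödel ¬ of 0.25 = 0 (operand ≠ 0)
  (p ⊃ ¬p): 0.25 > 0, so result = 0
  ((p ⊃ ¬p) ⊃ q): 0 ≤ 0.25, so result = 1
  ¬q: Gödel ¬ of 0.25 = 0 (operand ≠ 0)
  (q ∨ ¬q) = max(0.25, 0) = 0.25
  (((p ⊃ ¬p) ⊃ q) ⊃ (q ∨ ¬q)): 1 > 0.25, so result = 0.25
Checking all 25 assignments confirms none give a value below 0.25.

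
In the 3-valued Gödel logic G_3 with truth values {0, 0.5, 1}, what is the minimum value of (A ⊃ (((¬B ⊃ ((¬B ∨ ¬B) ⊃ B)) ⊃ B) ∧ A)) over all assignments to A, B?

The minimum is attained at A = 1, B = 0.5:
  ¬B: Gödel ¬ of 0.5 = 0 (operand ≠ 0)
  ¬B: Gödel ¬ of 0.5 = 0 (operand ≠ 0)
  ¬B: Gödel ¬ of 0.5 = 0 (operand ≠ 0)
  (¬B ∨ ¬B) = max(0, 0) = 0
  ((¬B ∨ ¬B) ⊃ B): 0 ≤ 0.5, so result = 1
  (¬B ⊃ ((¬B ∨ ¬B) ⊃ B)): 0 ≤ 1, so result = 1
  ((¬B ⊃ ((¬B ∨ ¬B) ⊃ B)) ⊃ B): 1 > 0.5, so result = 0.5
  (((¬B ⊃ ((¬B ∨ ¬B) ⊃ B)) ⊃ B) ∧ A) = min(0.5, 1) = 0.5
  (A ⊃ (((¬B ⊃ ((¬B ∨ ¬B) ⊃ B)) ⊃ B) ∧ A)): 1 > 0.5, so result = 0.5
Checking all 9 assignments confirms none give a value below 0.50.

0.50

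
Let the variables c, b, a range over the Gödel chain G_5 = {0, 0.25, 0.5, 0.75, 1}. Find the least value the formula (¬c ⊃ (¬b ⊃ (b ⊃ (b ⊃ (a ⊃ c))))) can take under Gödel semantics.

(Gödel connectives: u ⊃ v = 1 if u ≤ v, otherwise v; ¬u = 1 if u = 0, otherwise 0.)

Every assignment gives 1. For instance at c = 0, b = 0, a = 0:
  ¬c: Gödel ¬ of 0 = 1 (operand is 0)
  ¬b: Gödel ¬ of 0 = 1 (operand is 0)
  (a ⊃ c): 0 ≤ 0, so result = 1
  (b ⊃ (a ⊃ c)): 0 ≤ 1, so result = 1
  (b ⊃ (b ⊃ (a ⊃ c))): 0 ≤ 1, so result = 1
  (¬b ⊃ (b ⊃ (b ⊃ (a ⊃ c)))): 1 ≤ 1, so result = 1
  (¬c ⊃ (¬b ⊃ (b ⊃ (b ⊃ (a ⊃ c))))): 1 ≤ 1, so result = 1
All 125 assignments give value 1 — the formula is a G_5-tautology.

1.00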